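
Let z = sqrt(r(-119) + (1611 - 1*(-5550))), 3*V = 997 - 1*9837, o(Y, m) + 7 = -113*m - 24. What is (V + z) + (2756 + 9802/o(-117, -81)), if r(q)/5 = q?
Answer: -2594189/13683 + 7*sqrt(134) ≈ -108.56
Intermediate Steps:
r(q) = 5*q
o(Y, m) = -31 - 113*m (o(Y, m) = -7 + (-113*m - 24) = -7 + (-24 - 113*m) = -31 - 113*m)
V = -8840/3 (V = (997 - 1*9837)/3 = (997 - 9837)/3 = (1/3)*(-8840) = -8840/3 ≈ -2946.7)
z = 7*sqrt(134) (z = sqrt(5*(-119) + (1611 - 1*(-5550))) = sqrt(-595 + (1611 + 5550)) = sqrt(-595 + 7161) = sqrt(6566) = 7*sqrt(134) ≈ 81.031)
(V + z) + (2756 + 9802/o(-117, -81)) = (-8840/3 + 7*sqrt(134)) + (2756 + 9802/(-31 - 113*(-81))) = (-8840/3 + 7*sqrt(134)) + (2756 + 9802/(-31 + 9153)) = (-8840/3 + 7*sqrt(134)) + (2756 + 9802/9122) = (-8840/3 + 7*sqrt(134)) + (2756 + 9802*(1/9122)) = (-8840/3 + 7*sqrt(134)) + (2756 + 4901/4561) = (-8840/3 + 7*sqrt(134)) + 12575017/4561 = -2594189/13683 + 7*sqrt(134)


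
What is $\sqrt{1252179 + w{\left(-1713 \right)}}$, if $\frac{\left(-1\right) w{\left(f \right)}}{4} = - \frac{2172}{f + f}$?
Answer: $\frac{7 \sqrt{8331854419}}{571} \approx 1119.0$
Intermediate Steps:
$w{\left(f \right)} = \frac{4344}{f}$ ($w{\left(f \right)} = - 4 \left(- \frac{2172}{f + f}\right) = - 4 \left(- \frac{2172}{2 f}\right) = - 4 \left(- 2172 \frac{1}{2 f}\right) = - 4 \left(- \frac{1086}{f}\right) = \frac{4344}{f}$)
$\sqrt{1252179 + w{\left(-1713 \right)}} = \sqrt{1252179 + \frac{4344}{-1713}} = \sqrt{1252179 + 4344 \left(- \frac{1}{1713}\right)} = \sqrt{1252179 - \frac{1448}{571}} = \sqrt{\frac{714992761}{571}} = \frac{7 \sqrt{8331854419}}{571}$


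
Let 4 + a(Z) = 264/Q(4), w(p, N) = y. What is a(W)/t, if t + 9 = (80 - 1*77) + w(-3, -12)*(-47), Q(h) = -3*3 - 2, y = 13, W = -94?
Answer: 28/617 ≈ 0.045381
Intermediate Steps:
w(p, N) = 13
Q(h) = -11 (Q(h) = -9 - 2 = -11)
t = -617 (t = -9 + ((80 - 1*77) + 13*(-47)) = -9 + ((80 - 77) - 611) = -9 + (3 - 611) = -9 - 608 = -617)
a(Z) = -28 (a(Z) = -4 + 264/(-11) = -4 + 264*(-1/11) = -4 - 24 = -28)
a(W)/t = -28/(-617) = -28*(-1/617) = 28/617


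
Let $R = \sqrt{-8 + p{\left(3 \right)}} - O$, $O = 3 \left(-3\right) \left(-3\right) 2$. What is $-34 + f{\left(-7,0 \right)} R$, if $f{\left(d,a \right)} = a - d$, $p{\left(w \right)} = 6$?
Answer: $-412 + 7 i \sqrt{2} \approx -412.0 + 9.8995 i$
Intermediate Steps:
$O = 54$ ($O = \left(-9\right) \left(-3\right) 2 = 27 \cdot 2 = 54$)
$R = -54 + i \sqrt{2}$ ($R = \sqrt{-8 + 6} - 54 = \sqrt{-2} - 54 = i \sqrt{2} - 54 = -54 + i \sqrt{2} \approx -54.0 + 1.4142 i$)
$-34 + f{\left(-7,0 \right)} R = -34 + \left(0 - -7\right) \left(-54 + i \sqrt{2}\right) = -34 + \left(0 + 7\right) \left(-54 + i \sqrt{2}\right) = -34 + 7 \left(-54 + i \sqrt{2}\right) = -34 - \left(378 - 7 i \sqrt{2}\right) = -412 + 7 i \sqrt{2}$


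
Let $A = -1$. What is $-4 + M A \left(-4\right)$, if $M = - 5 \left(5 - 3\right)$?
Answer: $-44$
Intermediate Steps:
$M = -10$ ($M = \left(-5\right) 2 = -10$)
$-4 + M A \left(-4\right) = -4 - 10 \left(\left(-1\right) \left(-4\right)\right) = -4 - 40 = -44$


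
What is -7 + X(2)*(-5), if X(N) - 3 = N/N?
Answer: -27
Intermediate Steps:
X(N) = 4 (X(N) = 3 + N/N = 3 + 1 = 4)
-7 + X(2)*(-5) = -7 + 4*(-5) = -7 - 20 = -27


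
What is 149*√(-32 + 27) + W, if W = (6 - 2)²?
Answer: 16 + 149*I*√5 ≈ 16.0 + 333.17*I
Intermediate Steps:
W = 16 (W = 4² = 16)
149*√(-32 + 27) + W = 149*√(-32 + 27) + 16 = 149*√(-5) + 16 = 149*(I*√5) + 16 = 149*I*√5 + 16 = 16 + 149*I*√5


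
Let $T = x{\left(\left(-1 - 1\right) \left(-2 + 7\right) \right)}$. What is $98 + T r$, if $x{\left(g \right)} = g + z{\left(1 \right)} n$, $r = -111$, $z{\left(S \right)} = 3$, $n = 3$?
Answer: $209$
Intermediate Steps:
$x{\left(g \right)} = 9 + g$ ($x{\left(g \right)} = g + 3 \cdot 3 = g + 9 = 9 + g$)
$T = -1$ ($T = 9 + \left(-1 - 1\right) \left(-2 + 7\right) = 9 - 10 = -1$)
$98 + T r = 98 - -111 = 98 + 111 = 209$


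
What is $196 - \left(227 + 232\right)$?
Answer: $-263$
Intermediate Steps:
$196 - \left(227 + 232\right) = 196 - 459 = -263$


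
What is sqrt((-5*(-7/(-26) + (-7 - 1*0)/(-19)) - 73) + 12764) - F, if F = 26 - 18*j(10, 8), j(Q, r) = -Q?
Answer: -206 + sqrt(3096282826)/494 ≈ -93.360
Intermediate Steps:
F = 206 (F = 26 - (-18)*10 = 26 - 18*(-10) = 26 + 180 = 206)
sqrt((-5*(-7/(-26) + (-7 - 1*0)/(-19)) - 73) + 12764) - F = sqrt((-5*(-7/(-26) + (-7 - 1*0)/(-19)) - 73) + 12764) - 1*206 = sqrt((-5*(-7*(-1/26) + (-7 + 0)*(-1/19)) - 73) + 12764) - 206 = sqrt((-5*(7/26 - 7*(-1/19)) - 73) + 12764) - 206 = sqrt((-5*(7/26 + 7/19) - 73) + 12764) - 206 = sqrt((-5*315/494 - 73) + 12764) - 206 = sqrt((-1575/494 - 73) + 12764) - 206 = sqrt(-37637/494 + 12764) - 206 = sqrt(6267779/494) - 206 = sqrt(3096282826)/494 - 206 = -206 + sqrt(3096282826)/494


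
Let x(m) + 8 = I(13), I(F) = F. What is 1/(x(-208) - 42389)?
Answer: -1/42384 ≈ -2.3594e-5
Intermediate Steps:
x(m) = 5 (x(m) = -8 + 13 = 5)
1/(x(-208) - 42389) = 1/(5 - 42389) = 1/(-42384) = -1/42384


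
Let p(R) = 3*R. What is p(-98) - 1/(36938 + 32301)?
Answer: -20356267/69239 ≈ -294.00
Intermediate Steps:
p(-98) - 1/(36938 + 32301) = 3*(-98) - 1/(36938 + 32301) = -294 - 1/69239 = -20356267/69239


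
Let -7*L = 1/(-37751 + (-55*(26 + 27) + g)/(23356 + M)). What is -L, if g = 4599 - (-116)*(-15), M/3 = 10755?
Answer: -55621/14698238989 ≈ -3.7842e-6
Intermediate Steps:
M = 32265 (M = 3*10755 = 32265)
g = 2859 (g = 4599 - 1*1740 = 4599 - 1740 = 2859)
L = 55621/14698238989 (L = -1/(7*(-37751 + (-55*(26 + 27) + 2859)/(23356 + 32265))) = -1/(7*(-37751 + (-55*53 + 2859)/55621)) = -1/(7*(-37751 + (-2915 + 2859)*(1/55621))) = -1/(7*(-37751 - 56*1/55621)) = -1/(7*(-37751 - 56/55621)) = -1/(7*(-2099748427/55621)) = -1/7*(-55621/2099748427) = 55621/14698238989 ≈ 3.7842e-6)
-L = -1*55621/14698238989 = -55621/14698238989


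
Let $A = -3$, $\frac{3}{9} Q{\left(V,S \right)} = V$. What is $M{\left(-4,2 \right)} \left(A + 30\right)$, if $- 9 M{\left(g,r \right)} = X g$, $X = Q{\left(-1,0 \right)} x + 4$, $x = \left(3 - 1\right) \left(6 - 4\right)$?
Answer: $-96$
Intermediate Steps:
$Q{\left(V,S \right)} = 3 V$
$x = 4$ ($x = 2 \left(6 - 4\right) = 2 \cdot 2 = 4$)
$X = -8$ ($X = 3 \left(-1\right) 4 + 4 = \left(-3\right) 4 + 4 = -12 + 4 = -8$)
$M{\left(g,r \right)} = \frac{8 g}{9}$ ($M{\left(g,r \right)} = - \frac{\left(-8\right) g}{9} = \frac{8 g}{9}$)
$M{\left(-4,2 \right)} \left(A + 30\right) = \frac{8}{9} \left(-4\right) \left(-3 + 30\right) = \left(- \frac{32}{9}\right) 27 = -96$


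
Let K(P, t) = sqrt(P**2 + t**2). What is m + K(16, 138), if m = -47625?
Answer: -47625 + 10*sqrt(193) ≈ -47486.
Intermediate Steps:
m + K(16, 138) = -47625 + sqrt(16**2 + 138**2) = -47625 + sqrt(256 + 19044) = -47625 + sqrt(19300) = -47625 + 10*sqrt(193)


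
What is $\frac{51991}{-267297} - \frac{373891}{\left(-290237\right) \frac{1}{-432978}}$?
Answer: $- \frac{43271811568465073}{77579479389} \approx -5.5777 \cdot 10^{5}$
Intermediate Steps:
$\frac{51991}{-267297} - \frac{373891}{\left(-290237\right) \frac{1}{-432978}} = 51991 \left(- \frac{1}{267297}\right) - \frac{373891}{\left(-290237\right) \left(- \frac{1}{432978}\right)} = - \frac{51991}{267297} - \frac{373891}{\frac{290237}{432978}} = - \frac{51991}{267297} - \frac{161886577398}{290237} = - \frac{43271811568465073}{77579479389}$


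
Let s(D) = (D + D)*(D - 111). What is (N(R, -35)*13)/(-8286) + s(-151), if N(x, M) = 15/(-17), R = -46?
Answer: 3715188361/46954 ≈ 79124.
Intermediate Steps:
s(D) = 2*D*(-111 + D) (s(D) = (2*D)*(-111 + D) = 2*D*(-111 + D))
N(x, M) = -15/17 (N(x, M) = 15*(-1/17) = -15/17)
(N(R, -35)*13)/(-8286) + s(-151) = -15/17*13/(-8286) + 2*(-151)*(-111 - 151) = -195/17*(-1/8286) + 2*(-151)*(-262) = 65/46954 + 79124 = 3715188361/46954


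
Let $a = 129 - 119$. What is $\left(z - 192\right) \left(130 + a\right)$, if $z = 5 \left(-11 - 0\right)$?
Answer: $-34580$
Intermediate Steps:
$z = -55$ ($z = 5 \left(-11 + 0\right) = 5 \left(-11\right) = -55$)
$a = 10$
$\left(z - 192\right) \left(130 + a\right) = \left(-55 - 192\right) \left(130 + 10\right) = \left(-247\right) 140 = -34580$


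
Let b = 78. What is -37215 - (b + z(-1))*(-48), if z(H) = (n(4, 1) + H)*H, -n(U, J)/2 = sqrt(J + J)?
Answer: -33423 + 96*sqrt(2) ≈ -33287.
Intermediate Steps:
n(U, J) = -2*sqrt(2)*sqrt(J) (n(U, J) = -2*sqrt(J + J) = -2*sqrt(2)*sqrt(J))
z(H) = H*(H - 2*sqrt(2)) (z(H) = (-2*sqrt(2)*sqrt(1) + H)*H = (-2*sqrt(2)*1 + H)*H = (-2*sqrt(2) + H)*H = (H - 2*sqrt(2))*H = H*(H - 2*sqrt(2)))
-37215 - (b + z(-1))*(-48) = -37215 - (78 - (-1 - 2*sqrt(2)))*(-48) = -37215 - (78 + (1 + 2*sqrt(2)))*(-48) = -37215 - (79 + 2*sqrt(2))*(-48) = -37215 - (-3792 - 96*sqrt(2)) = -37215 + (3792 + 96*sqrt(2)) = -33423 + 96*sqrt(2)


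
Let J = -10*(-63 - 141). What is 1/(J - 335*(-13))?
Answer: 1/6395 ≈ 0.00015637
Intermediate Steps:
J = 2040 (J = -10*(-204) = 2040)
1/(J - 335*(-13)) = 1/(2040 - 335*(-13)) = 1/(2040 + 4355) = 1/6395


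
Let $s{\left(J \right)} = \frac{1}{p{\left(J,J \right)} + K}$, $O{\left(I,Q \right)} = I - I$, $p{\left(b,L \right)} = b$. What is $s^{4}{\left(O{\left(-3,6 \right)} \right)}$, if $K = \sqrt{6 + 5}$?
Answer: $\frac{1}{121} \approx 0.0082645$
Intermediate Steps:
$K = \sqrt{11} \approx 3.3166$
$O{\left(I,Q \right)} = 0$
$s{\left(J \right)} = \frac{1}{J + \sqrt{11}}$
$s^{4}{\left(O{\left(-3,6 \right)} \right)} = \left(\frac{1}{0 + \sqrt{11}}\right)^{4} = \left(\frac{1}{\sqrt{11}}\right)^{4} = \left(\frac{\sqrt{11}}{11}\right)^{4} = \frac{1}{121}$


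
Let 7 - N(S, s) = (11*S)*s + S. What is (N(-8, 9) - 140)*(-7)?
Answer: -4669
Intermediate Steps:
N(S, s) = 7 - S - 11*S*s (N(S, s) = 7 - ((11*S)*s + S) = 7 - (11*S*s + S) = 7 - (S + 11*S*s) = 7 + (-S - 11*S*s) = 7 - S - 11*S*s)
(N(-8, 9) - 140)*(-7) = ((7 - 1*(-8) - 11*(-8)*9) - 140)*(-7) = ((7 + 8 + 792) - 140)*(-7) = (807 - 140)*(-7) = 667*(-7) = -4669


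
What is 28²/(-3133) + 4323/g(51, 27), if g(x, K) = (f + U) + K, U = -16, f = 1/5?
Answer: 67675891/175448 ≈ 385.73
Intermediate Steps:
f = ⅕ ≈ 0.20000
g(x, K) = -79/5 + K (g(x, K) = (⅕ - 16) + K = -79/5 + K)
28²/(-3133) + 4323/g(51, 27) = 28²/(-3133) + 4323/(-79/5 + 27) = 784*(-1/3133) + 4323/(56/5) = -784/3133 + 4323*(5/56) = -784/3133 + 21615/56 = 67675891/175448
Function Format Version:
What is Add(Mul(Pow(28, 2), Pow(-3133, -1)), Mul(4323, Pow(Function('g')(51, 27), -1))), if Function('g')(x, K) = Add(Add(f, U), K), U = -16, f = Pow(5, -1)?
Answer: Rational(67675891, 175448) ≈ 385.73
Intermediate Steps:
f = Rational(1, 5) ≈ 0.20000
Function('g')(x, K) = Add(Rational(-79, 5), K) (Function('g')(x, K) = Add(Add(Rational(1, 5), -16), K) = Add(Rational(-79, 5), K))
Add(Mul(Pow(28, 2), Pow(-3133, -1)), Mul(4323, Pow(Function('g')(51, 27), -1))) = Add(Mul(Pow(28, 2), Pow(-3133, -1)), Mul(4323, Pow(Add(Rational(-79, 5), 27), -1))) = Add(Mul(784, Rational(-1, 3133)), Mul(4323, Pow(Rational(56, 5), -1))) = Add(Rational(-784, 3133), Mul(4323, Rational(5, 56))) = Add(Rational(-784, 3133), Rational(21615, 56)) = Rational(67675891, 175448)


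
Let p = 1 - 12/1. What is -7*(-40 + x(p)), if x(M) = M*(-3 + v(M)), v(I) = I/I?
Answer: 126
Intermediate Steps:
p = -11 (p = 1 - 12 = -11)
v(I) = 1
x(M) = -2*M (x(M) = M*(-3 + 1) = M*(-2) = -2*M)
-7*(-40 + x(p)) = -7*(-40 - 2*(-11)) = -7*(-40 + 22) = -7*(-18) = 126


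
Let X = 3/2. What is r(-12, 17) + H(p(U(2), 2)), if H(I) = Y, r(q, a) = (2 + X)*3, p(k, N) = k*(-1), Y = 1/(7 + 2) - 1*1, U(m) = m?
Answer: 173/18 ≈ 9.6111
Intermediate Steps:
X = 3/2 (X = 3*(1/2) = 3/2 ≈ 1.5000)
Y = -8/9 (Y = 1/9 - 1 = -8/9 ≈ -0.88889)
p(k, N) = -k
r(q, a) = 21/2 (r(q, a) = (2 + 3/2)*3 = (7/2)*3 = 21/2)
H(I) = -8/9
r(-12, 17) + H(p(U(2), 2)) = 21/2 - 8/9 = 173/18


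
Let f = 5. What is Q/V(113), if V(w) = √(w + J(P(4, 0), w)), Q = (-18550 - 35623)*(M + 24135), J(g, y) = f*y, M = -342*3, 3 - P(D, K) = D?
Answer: -417294619*√678/226 ≈ -4.8078e+7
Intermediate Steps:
P(D, K) = 3 - D
M = -1026
J(g, y) = 5*y
Q = -1251883857 (Q = (-18550 - 35623)*(-1026 + 24135) = -54173*23109 = -1251883857)
V(w) = √6*√w (V(w) = √(w + 5*w) = √(6*w) = √6*√w)
Q/V(113) = -1251883857*√678/678 = -417294619*√678/226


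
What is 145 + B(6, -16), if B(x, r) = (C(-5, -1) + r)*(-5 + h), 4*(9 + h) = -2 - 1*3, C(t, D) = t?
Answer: 1861/4 ≈ 465.25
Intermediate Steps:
h = -41/4 (h = -9 + (-2 - 1*3)/4 = -9 + (-2 - 3)/4 = -9 + (¼)*(-5) = -9 - 5/4 = -41/4 ≈ -10.250)
B(x, r) = 305/4 - 61*r/4 (B(x, r) = (-5 + r)*(-5 - 41/4) = (-5 + r)*(-61/4) = 305/4 - 61*r/4)
145 + B(6, -16) = 145 + (305/4 - 61/4*(-16)) = 145 + (305/4 + 244) = 145 + 1281/4 = 1861/4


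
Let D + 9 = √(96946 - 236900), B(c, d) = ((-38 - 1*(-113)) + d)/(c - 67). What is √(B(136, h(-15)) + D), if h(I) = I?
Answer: √(-4301 + 529*I*√139954)/23 ≈ 13.529 + 13.826*I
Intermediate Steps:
B(c, d) = (75 + d)/(-67 + c) (B(c, d) = ((-38 + 113) + d)/(-67 + c) = (75 + d)/(-67 + c))
D = -9 + I*√139954 (D = -9 + √(96946 - 236900) = -9 + √(-139954) = -9 + I*√139954 ≈ -9.0 + 374.1*I)
√(B(136, h(-15)) + D) = √((75 - 15)/(-67 + 136) + (-9 + I*√139954)) = √(60/69 + (-9 + I*√139954)) = √((1/69)*60 + (-9 + I*√139954)) = √(20/23 + (-9 + I*√139954)) = √(-187/23 + I*√139954)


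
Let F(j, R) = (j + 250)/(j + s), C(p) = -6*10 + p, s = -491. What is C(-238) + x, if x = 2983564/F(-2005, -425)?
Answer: 190934686/45 ≈ 4.2430e+6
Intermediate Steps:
C(p) = -60 + p
F(j, R) = (250 + j)/(-491 + j) (F(j, R) = (j + 250)/(j - 491) = (250 + j)/(-491 + j))
x = 190948096/45 (x = 2983564/(((250 - 2005)/(-491 - 2005))) = 2983564/((-1755/(-2496))) = 2983564/((-1/2496*(-1755))) = 2983564/(45/64) = 2983564*(64/45) = 190948096/45 ≈ 4.2433e+6)
C(-238) + x = (-60 - 238) + 190948096/45 = -298 + 190948096/45 = 190934686/45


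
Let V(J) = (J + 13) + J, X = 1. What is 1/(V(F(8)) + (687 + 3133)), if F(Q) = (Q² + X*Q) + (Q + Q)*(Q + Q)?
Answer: 1/4489 ≈ 0.00022277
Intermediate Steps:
F(Q) = Q + 5*Q² (F(Q) = (Q² + 1*Q) + (Q + Q)*(Q + Q) = (Q² + Q) + (2*Q)*(2*Q) = (Q + Q²) + 4*Q² = Q + 5*Q²)
V(J) = 13 + 2*J (V(J) = (13 + J) + J = 13 + 2*J)
1/(V(F(8)) + (687 + 3133)) = 1/((13 + 2*(8*(1 + 5*8))) + (687 + 3133)) = 1/((13 + 2*(8*(1 + 40))) + 3820) = 1/((13 + 2*(8*41)) + 3820) = 1/((13 + 2*328) + 3820) = 1/((13 + 656) + 3820) = 1/(669 + 3820) = 1/4489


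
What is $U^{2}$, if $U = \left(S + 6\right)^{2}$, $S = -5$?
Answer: $1$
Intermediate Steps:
$U = 1$ ($U = \left(-5 + 6\right)^{2} = 1^{2} = 1$)
$U^{2} = 1^{2} = 1$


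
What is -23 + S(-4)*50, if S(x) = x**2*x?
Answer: -3223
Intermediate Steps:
S(x) = x**3
-23 + S(-4)*50 = -23 + (-4)**3*50 = -23 - 64*50 = -23 - 3200 = -3223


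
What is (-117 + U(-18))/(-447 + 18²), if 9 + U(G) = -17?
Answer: 143/123 ≈ 1.1626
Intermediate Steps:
U(G) = -26 (U(G) = -9 - 17 = -26)
(-117 + U(-18))/(-447 + 18²) = (-117 - 26)/(-447 + 18²) = -143/(-447 + 324) = -143/(-123) = -143*(-1/123) = 143/123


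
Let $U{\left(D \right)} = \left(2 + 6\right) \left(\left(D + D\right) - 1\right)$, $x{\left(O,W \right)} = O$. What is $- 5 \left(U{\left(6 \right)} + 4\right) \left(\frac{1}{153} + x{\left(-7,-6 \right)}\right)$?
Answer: $\frac{492200}{153} \approx 3217.0$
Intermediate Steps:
$U{\left(D \right)} = -8 + 16 D$ ($U{\left(D \right)} = 8 \left(2 D - 1\right) = 8 \left(-1 + 2 D\right) = -8 + 16 D$)
$- 5 \left(U{\left(6 \right)} + 4\right) \left(\frac{1}{153} + x{\left(-7,-6 \right)}\right) = - 5 \left(\left(-8 + 16 \cdot 6\right) + 4\right) \left(\frac{1}{153} - 7\right) = - 5 \left(\left(-8 + 96\right) + 4\right) \left(\frac{1}{153} - 7\right) = - 5 \left(88 + 4\right) \left(- \frac{1070}{153}\right) = \left(-5\right) 92 \left(- \frac{1070}{153}\right) = \left(-460\right) \left(- \frac{1070}{153}\right) = \frac{492200}{153}$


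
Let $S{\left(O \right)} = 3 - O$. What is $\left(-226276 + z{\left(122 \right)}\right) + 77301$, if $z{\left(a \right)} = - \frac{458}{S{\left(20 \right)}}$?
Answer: $- \frac{2532117}{17} \approx -1.4895 \cdot 10^{5}$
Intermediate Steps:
$z{\left(a \right)} = \frac{458}{17}$ ($z{\left(a \right)} = - \frac{458}{3 - 20} = - \frac{458}{-17} = \left(-458\right) \left(- \frac{1}{17}\right) = \frac{458}{17}$)
$\left(-226276 + z{\left(122 \right)}\right) + 77301 = \left(-226276 + \frac{458}{17}\right) + 77301 = - \frac{3846234}{17} + 77301 = - \frac{2532117}{17}$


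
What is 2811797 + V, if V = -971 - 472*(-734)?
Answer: 3157274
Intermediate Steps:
V = 345477 (V = -971 + 346448 = 345477)
2811797 + V = 2811797 + 345477 = 3157274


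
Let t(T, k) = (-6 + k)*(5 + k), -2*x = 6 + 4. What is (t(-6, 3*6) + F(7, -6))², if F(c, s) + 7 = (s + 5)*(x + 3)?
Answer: 73441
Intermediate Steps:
x = -5 (x = -(6 + 4)/2 = -½*10 = -5)
F(c, s) = -17 - 2*s (F(c, s) = -7 + (s + 5)*(-5 + 3) = -7 + (5 + s)*(-2) = -7 + (-10 - 2*s) = -17 - 2*s)
(t(-6, 3*6) + F(7, -6))² = ((-30 + (3*6)² - 3*6) + (-17 - 2*(-6)))² = ((-30 + 18² - 1*18) + (-17 + 12))² = ((-30 + 324 - 18) - 5)² = (276 - 5)² = 271² = 73441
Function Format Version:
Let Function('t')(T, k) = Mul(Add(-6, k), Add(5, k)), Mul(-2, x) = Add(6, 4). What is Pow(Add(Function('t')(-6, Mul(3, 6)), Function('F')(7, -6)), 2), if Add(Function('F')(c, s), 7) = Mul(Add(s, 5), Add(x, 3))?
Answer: 73441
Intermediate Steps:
x = -5 (x = Mul(Rational(-1, 2), Add(6, 4)) = Mul(Rational(-1, 2), 10) = -5)
Function('F')(c, s) = Add(-17, Mul(-2, s)) (Function('F')(c, s) = Add(-7, Mul(Add(s, 5), Add(-5, 3))) = Add(-7, Mul(Add(5, s), -2)) = Add(-7, Add(-10, Mul(-2, s))) = Add(-17, Mul(-2, s)))
Pow(Add(Function('t')(-6, Mul(3, 6)), Function('F')(7, -6)), 2) = Pow(Add(Add(-30, Pow(Mul(3, 6), 2), Mul(-1, Mul(3, 6))), Add(-17, Mul(-2, -6))), 2) = Pow(Add(Add(-30, Pow(18, 2), Mul(-1, 18)), Add(-17, 12)), 2) = Pow(Add(Add(-30, 324, -18), -5), 2) = Pow(Add(276, -5), 2) = Pow(271, 2) = 73441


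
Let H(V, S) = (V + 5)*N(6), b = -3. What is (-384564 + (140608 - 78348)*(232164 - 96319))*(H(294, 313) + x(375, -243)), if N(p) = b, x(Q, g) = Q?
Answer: -4414723720992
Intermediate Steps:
N(p) = -3
H(V, S) = -15 - 3*V (H(V, S) = (V + 5)*(-3) = (5 + V)*(-3) = -15 - 3*V)
(-384564 + (140608 - 78348)*(232164 - 96319))*(H(294, 313) + x(375, -243)) = (-384564 + (140608 - 78348)*(232164 - 96319))*((-15 - 3*294) + 375) = (-384564 + 62260*135845)*((-15 - 882) + 375) = (-384564 + 8457709700)*(-897 + 375) = 8457325136*(-522) = -4414723720992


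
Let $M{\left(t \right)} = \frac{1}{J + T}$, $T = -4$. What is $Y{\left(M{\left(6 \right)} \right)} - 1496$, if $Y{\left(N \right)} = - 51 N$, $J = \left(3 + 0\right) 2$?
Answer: $- \frac{3043}{2} \approx -1521.5$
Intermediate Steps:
$J = 6$ ($J = 3 \cdot 2 = 6$)
$M{\left(t \right)} = \frac{1}{2}$ ($M{\left(t \right)} = \frac{1}{6 - 4} = \frac{1}{2}$)
$Y{\left(M{\left(6 \right)} \right)} - 1496 = \left(-51\right) \frac{1}{2} - 1496 = - \frac{51}{2} - 1496 = - \frac{3043}{2}$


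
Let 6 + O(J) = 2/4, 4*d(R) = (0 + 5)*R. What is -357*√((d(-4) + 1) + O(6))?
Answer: -357*I*√38/2 ≈ -1100.3*I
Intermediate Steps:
d(R) = 5*R/4 (d(R) = ((0 + 5)*R)/4 = (5*R)/4 = 5*R/4)
O(J) = -11/2 (O(J) = -6 + 2/4 = -6 + 2*(¼) = -6 + ½ = -11/2)
-357*√((d(-4) + 1) + O(6)) = -357*√(((5/4)*(-4) + 1) - 11/2) = -357*√((-5 + 1) - 11/2) = -357*√(-4 - 11/2) = -357*I*√38/2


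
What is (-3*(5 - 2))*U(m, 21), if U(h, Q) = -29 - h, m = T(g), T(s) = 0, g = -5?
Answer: 261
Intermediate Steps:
m = 0
(-3*(5 - 2))*U(m, 21) = (-3*(5 - 2))*(-29 - 1*0) = (-3*3)*(-29 + 0) = -9*(-29) = 261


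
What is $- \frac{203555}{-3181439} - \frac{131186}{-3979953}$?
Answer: $\frac{1227499589569}{12661977692367} \approx 0.096944$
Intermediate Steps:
$- \frac{203555}{-3181439} - \frac{131186}{-3979953} = \left(-203555\right) \left(- \frac{1}{3181439}\right) - - \frac{131186}{3979953} = \frac{203555}{3181439} + \frac{131186}{3979953} = \frac{1227499589569}{12661977692367}$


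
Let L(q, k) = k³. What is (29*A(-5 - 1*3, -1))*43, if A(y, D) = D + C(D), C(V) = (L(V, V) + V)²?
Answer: 3741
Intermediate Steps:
C(V) = (V + V³)² (C(V) = (V³ + V)² = (V + V³)²)
A(y, D) = D + D²*(1 + D²)²
(29*A(-5 - 1*3, -1))*43 = (29*(-(1 - (1 + (-1)²)²)))*43 = (29*(-(1 - (1 + 1)²)))*43 = (29*(-(1 - 1*2²)))*43 = (29*(-(1 - 1*4)))*43 = (29*(-(1 - 4)))*43 = (29*(-1*(-3)))*43 = (29*3)*43 = 87*43 = 3741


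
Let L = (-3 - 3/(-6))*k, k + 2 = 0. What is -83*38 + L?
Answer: -3149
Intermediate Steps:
k = -2 (k = -2 + 0 = -2)
L = 5 (L = (-3 - 3/(-6))*(-2) = (-3 - 3*(-⅙))*(-2) = (-3 + ½)*(-2) = -5/2*(-2) = 5)
-83*38 + L = -83*38 + 5 = -3154 + 5 = -3149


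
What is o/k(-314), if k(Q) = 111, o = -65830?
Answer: -65830/111 ≈ -593.06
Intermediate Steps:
o/k(-314) = -65830/111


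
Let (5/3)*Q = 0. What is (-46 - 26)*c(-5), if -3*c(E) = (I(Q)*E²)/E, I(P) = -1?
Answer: 120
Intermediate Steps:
Q = 0 (Q = (⅗)*0 = 0)
c(E) = E/3 (c(E) = -(-E²)/(3*E) = -(-1)*E/3 = E/3)
(-46 - 26)*c(-5) = (-46 - 26)*((⅓)*(-5)) = -72*(-5/3) = 120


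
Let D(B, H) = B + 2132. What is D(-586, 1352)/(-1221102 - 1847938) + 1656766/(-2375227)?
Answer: -2544176612791/3644833336040 ≈ -0.69802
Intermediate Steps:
D(B, H) = 2132 + B
D(-586, 1352)/(-1221102 - 1847938) + 1656766/(-2375227) = (2132 - 586)/(-1221102 - 1847938) + 1656766/(-2375227) = 1546/(-3069040) + 1656766*(-1/2375227) = 1546*(-1/3069040) - 1656766/2375227 = -773/1534520 - 1656766/2375227 = -2544176612791/3644833336040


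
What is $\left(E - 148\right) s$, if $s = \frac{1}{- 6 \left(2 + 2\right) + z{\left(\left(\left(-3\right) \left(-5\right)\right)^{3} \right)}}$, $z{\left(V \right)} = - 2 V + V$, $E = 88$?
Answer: $\frac{20}{1133} \approx 0.017652$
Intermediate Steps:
$z{\left(V \right)} = - V$
$s = - \frac{1}{3399}$ ($s = \frac{1}{- 6 \left(2 + 2\right) - \left(\left(-3\right) \left(-5\right)\right)^{3}} = \frac{1}{\left(-6\right) 4 - 15^{3}} = \frac{1}{-24 - 3375} = \frac{1}{-3399} = - \frac{1}{3399} \approx -0.0002942$)
$\left(E - 148\right) s = \left(88 - 148\right) \left(- \frac{1}{3399}\right) = \left(-60\right) \left(- \frac{1}{3399}\right) = \frac{20}{1133}$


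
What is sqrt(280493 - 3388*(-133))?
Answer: 3*sqrt(81233) ≈ 855.04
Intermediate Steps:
sqrt(280493 - 3388*(-133)) = sqrt(280493 + 450604) = sqrt(731097) = 3*sqrt(81233)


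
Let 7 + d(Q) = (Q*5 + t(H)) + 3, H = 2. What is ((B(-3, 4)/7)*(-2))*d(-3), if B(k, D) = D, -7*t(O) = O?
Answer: 1080/49 ≈ 22.041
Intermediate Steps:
t(O) = -O/7
d(Q) = -30/7 + 5*Q (d(Q) = -7 + ((Q*5 - 1/7*2) + 3) = -7 + ((5*Q - 2/7) + 3) = -7 + ((-2/7 + 5*Q) + 3) = -7 + (19/7 + 5*Q) = -30/7 + 5*Q)
((B(-3, 4)/7)*(-2))*d(-3) = ((4/7)*(-2))*(-30/7 + 5*(-3)) = ((4*(1/7))*(-2))*(-30/7 - 15) = ((4/7)*(-2))*(-135/7) = -8/7*(-135/7) = 1080/49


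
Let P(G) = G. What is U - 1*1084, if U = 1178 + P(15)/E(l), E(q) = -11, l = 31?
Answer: 1019/11 ≈ 92.636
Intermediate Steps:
U = 12943/11 (U = 1178 + 15/(-11) = 1178 + 15*(-1/11) = 1178 - 15/11 = 12943/11 ≈ 1176.6)
U - 1*1084 = 12943/11 - 1*1084 = 12943/11 - 1084 = 1019/11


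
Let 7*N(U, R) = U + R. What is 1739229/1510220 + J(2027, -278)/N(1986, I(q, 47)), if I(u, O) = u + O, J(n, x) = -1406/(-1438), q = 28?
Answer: 2584723939331/2237933098980 ≈ 1.1550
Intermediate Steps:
J(n, x) = 703/719 (J(n, x) = -1406*(-1/1438) = 703/719)
I(u, O) = O + u
N(U, R) = R/7 + U/7 (N(U, R) = (U + R)/7 = (R + U)/7 = R/7 + U/7)
1739229/1510220 + J(2027, -278)/N(1986, I(q, 47)) = 1739229/1510220 + 703/(719*((47 + 28)/7 + (⅐)*1986)) = 1739229*(1/1510220) + 703/(719*((⅐)*75 + 1986/7)) = 1739229/1510220 + 703/(719*(75/7 + 1986/7)) = 1739229/1510220 + 703/(719*(2061/7)) = 1739229/1510220 + (703/719)*(7/2061) = 1739229/1510220 + 4921/1481859 = 2584723939331/2237933098980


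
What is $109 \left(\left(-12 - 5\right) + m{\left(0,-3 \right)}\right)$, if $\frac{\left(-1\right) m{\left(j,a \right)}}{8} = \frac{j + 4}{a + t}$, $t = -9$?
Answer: $- \frac{4687}{3} \approx -1562.3$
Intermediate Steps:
$m{\left(j,a \right)} = - \frac{8 \left(4 + j\right)}{-9 + a}$ ($m{\left(j,a \right)} = - 8 \frac{j + 4}{a - 9} = - 8 \frac{4 + j}{-9 + a} = - \frac{8 \left(4 + j\right)}{-9 + a}$)
$109 \left(\left(-12 - 5\right) + m{\left(0,-3 \right)}\right) = 109 \left(\left(-12 - 5\right) + \frac{8 \left(-4 - 0\right)}{-9 - 3}\right) = 109 \left(-17 + \frac{8 \left(-4 + 0\right)}{-12}\right) = 109 \left(-17 + 8 \left(- \frac{1}{12}\right) \left(-4\right)\right) = 109 \left(-17 + \frac{8}{3}\right) = 109 \left(- \frac{43}{3}\right) = - \frac{4687}{3}$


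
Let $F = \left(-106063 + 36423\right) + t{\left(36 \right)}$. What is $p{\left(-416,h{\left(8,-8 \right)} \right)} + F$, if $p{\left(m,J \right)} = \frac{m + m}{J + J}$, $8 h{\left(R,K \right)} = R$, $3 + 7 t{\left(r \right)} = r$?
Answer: $- \frac{490359}{7} \approx -70051.0$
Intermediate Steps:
$t{\left(r \right)} = - \frac{3}{7} + \frac{r}{7}$
$h{\left(R,K \right)} = \frac{R}{8}$
$p{\left(m,J \right)} = \frac{m}{J}$ ($p{\left(m,J \right)} = \frac{2 m}{2 J} = 2 m \frac{1}{2 J} = \frac{m}{J}$)
$F = - \frac{487447}{7}$ ($F = \left(-106063 + 36423\right) + \left(- \frac{3}{7} + \frac{1}{7} \cdot 36\right) = -69640 + \left(- \frac{3}{7} + \frac{36}{7}\right) = -69640 + \frac{33}{7} = - \frac{487447}{7} \approx -69635.0$)
$p{\left(-416,h{\left(8,-8 \right)} \right)} + F = - \frac{416}{\frac{1}{8} \cdot 8} - \frac{487447}{7} = - \frac{416}{1} - \frac{487447}{7} = \left(-416\right) 1 - \frac{487447}{7} = -416 - \frac{487447}{7} = - \frac{490359}{7}$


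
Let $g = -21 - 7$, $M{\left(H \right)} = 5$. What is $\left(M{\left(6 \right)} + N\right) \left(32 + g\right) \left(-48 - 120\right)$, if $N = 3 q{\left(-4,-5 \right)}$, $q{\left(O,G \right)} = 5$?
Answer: $-13440$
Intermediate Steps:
$g = -28$
$N = 15$ ($N = 3 \cdot 5 = 15$)
$\left(M{\left(6 \right)} + N\right) \left(32 + g\right) \left(-48 - 120\right) = \left(5 + 15\right) \left(32 - 28\right) \left(-48 - 120\right) = 20 \cdot 4 \left(-168\right) = 80 \left(-168\right) = -13440$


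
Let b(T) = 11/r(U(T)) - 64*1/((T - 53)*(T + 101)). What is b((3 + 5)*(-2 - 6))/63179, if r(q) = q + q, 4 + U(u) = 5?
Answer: 47747/547003782 ≈ 8.7288e-5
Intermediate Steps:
U(u) = 1 (U(u) = -4 + 5 = 1)
r(q) = 2*q
b(T) = 11/2 - 64/((-53 + T)*(101 + T)) (b(T) = 11/((2*1)) - 64*1/((T - 53)*(T + 101)) = 11/2 - 64*1/((-53 + T)*(101 + T)) = 11*(½) - 64*1/((-53 + T)*(101 + T)) = 11/2 - 64/((-53 + T)*(101 + T)))
b((3 + 5)*(-2 - 6))/63179 = ((-59011 + 11*((3 + 5)*(-2 - 6))² + 528*((3 + 5)*(-2 - 6)))/(2*(-5353 + ((3 + 5)*(-2 - 6))² + 48*((3 + 5)*(-2 - 6)))))/63179 = ((-59011 + 11*(8*(-8))² + 528*(8*(-8)))/(2*(-5353 + (8*(-8))² + 48*(8*(-8)))))*(1/63179) = ((-59011 + 11*(-64)² + 528*(-64))/(2*(-5353 + (-64)² + 48*(-64))))*(1/63179) = ((-59011 + 11*4096 - 33792)/(2*(-5353 + 4096 - 3072)))*(1/63179) = ((½)*(-59011 + 45056 - 33792)/(-4329))*(1/63179) = ((½)*(-1/4329)*(-47747))*(1/63179) = (47747/8658)*(1/63179) = 47747/547003782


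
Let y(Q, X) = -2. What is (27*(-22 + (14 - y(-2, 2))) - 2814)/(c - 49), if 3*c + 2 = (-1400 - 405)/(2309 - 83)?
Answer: 19873728/333479 ≈ 59.595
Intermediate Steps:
c = -6257/6678 (c = -2/3 + ((-1400 - 405)/(2309 - 83))/3 = -2/3 + (-1805/2226)/3 = -2/3 + (-1805*1/2226)/3 = -2/3 + (1/3)*(-1805/2226) = -2/3 - 1805/6678 = -6257/6678 ≈ -0.93696)
(27*(-22 + (14 - y(-2, 2))) - 2814)/(c - 49) = (27*(-22 + (14 - 1*(-2))) - 2814)/(-6257/6678 - 49) = (27*(-22 + (14 + 2)) - 2814)/(-333479/6678) = (27*(-22 + 16) - 2814)*(-6678/333479) = (27*(-6) - 2814)*(-6678/333479) = (-162 - 2814)*(-6678/333479) = -2976*(-6678/333479) = 19873728/333479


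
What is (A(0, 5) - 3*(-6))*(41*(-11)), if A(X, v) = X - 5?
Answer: -5863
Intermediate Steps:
A(X, v) = -5 + X
(A(0, 5) - 3*(-6))*(41*(-11)) = ((-5 + 0) - 3*(-6))*(41*(-11)) = (-5 - 1*(-18))*(-451) = (-5 + 18)*(-451) = 13*(-451) = -5863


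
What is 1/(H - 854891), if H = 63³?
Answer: -1/604844 ≈ -1.6533e-6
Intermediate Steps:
H = 250047
1/(H - 854891) = 1/(250047 - 854891) = 1/(-604844) = -1/604844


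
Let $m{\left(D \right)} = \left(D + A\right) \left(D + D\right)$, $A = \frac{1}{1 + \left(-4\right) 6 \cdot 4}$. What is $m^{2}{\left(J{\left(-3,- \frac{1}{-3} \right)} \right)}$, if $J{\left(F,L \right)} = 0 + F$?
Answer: $\frac{2944656}{9025} \approx 326.28$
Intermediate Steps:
$A = - \frac{1}{95}$ ($A = \frac{1}{1 - 96} = \frac{1}{-95} = - \frac{1}{95} \approx -0.010526$)
$J{\left(F,L \right)} = F$
$m{\left(D \right)} = 2 D \left(- \frac{1}{95} + D\right)$ ($m{\left(D \right)} = \left(D - \frac{1}{95}\right) \left(D + D\right) = \left(- \frac{1}{95} + D\right) 2 D = 2 D \left(- \frac{1}{95} + D\right)$)
$m^{2}{\left(J{\left(-3,- \frac{1}{-3} \right)} \right)} = \left(\frac{2}{95} \left(-3\right) \left(-1 + 95 \left(-3\right)\right)\right)^{2} = \left(\frac{2}{95} \left(-3\right) \left(-1 - 285\right)\right)^{2} = \left(\frac{2}{95} \left(-3\right) \left(-286\right)\right)^{2} = \left(\frac{1716}{95}\right)^{2} = \frac{2944656}{9025}$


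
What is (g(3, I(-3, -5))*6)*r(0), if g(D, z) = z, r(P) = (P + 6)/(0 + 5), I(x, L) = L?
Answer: -36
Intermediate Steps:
r(P) = 6/5 + P/5 (r(P) = (6 + P)/5 = (6 + P)*(⅕) = 6/5 + P/5)
(g(3, I(-3, -5))*6)*r(0) = (-5*6)*(6/5 + (⅕)*0) = -30*(6/5 + 0) = -30*6/5 = -36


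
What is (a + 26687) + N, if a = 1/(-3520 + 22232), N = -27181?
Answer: -9243727/18712 ≈ -494.00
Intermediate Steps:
a = 1/18712 ≈ 5.3442e-5
(a + 26687) + N = (1/18712 + 26687) - 27181 = 499367145/18712 - 27181 = -9243727/18712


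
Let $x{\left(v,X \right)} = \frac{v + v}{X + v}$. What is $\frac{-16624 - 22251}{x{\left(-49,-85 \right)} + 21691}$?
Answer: $- \frac{2604625}{1453346} \approx -1.7922$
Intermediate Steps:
$x{\left(v,X \right)} = \frac{2 v}{X + v}$
$\frac{-16624 - 22251}{x{\left(-49,-85 \right)} + 21691} = \frac{-16624 - 22251}{2 \left(-49\right) \frac{1}{-85 - 49} + 21691} = - \frac{38875}{2 \left(-49\right) \frac{1}{-134} + 21691} = - \frac{38875}{2 \left(-49\right) \left(- \frac{1}{134}\right) + 21691} = - \frac{38875}{\frac{49}{67} + 21691} = - \frac{38875}{\frac{1453346}{67}} = \left(-38875\right) \frac{67}{1453346} = - \frac{2604625}{1453346}$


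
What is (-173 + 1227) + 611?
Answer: 1665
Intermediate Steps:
(-173 + 1227) + 611 = 1054 + 611 = 1665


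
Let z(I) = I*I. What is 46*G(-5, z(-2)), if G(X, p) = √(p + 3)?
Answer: 46*√7 ≈ 121.70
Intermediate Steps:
z(I) = I²
G(X, p) = √(3 + p)
46*G(-5, z(-2)) = 46*√(3 + (-2)²) = 46*√(3 + 4) = 46*√7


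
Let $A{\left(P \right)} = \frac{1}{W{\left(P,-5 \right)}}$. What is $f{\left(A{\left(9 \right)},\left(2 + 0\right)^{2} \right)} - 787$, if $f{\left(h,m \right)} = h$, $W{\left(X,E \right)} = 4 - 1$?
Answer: $- \frac{2360}{3} \approx -786.67$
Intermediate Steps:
$W{\left(X,E \right)} = 3$
$A{\left(P \right)} = \frac{1}{3}$
$f{\left(A{\left(9 \right)},\left(2 + 0\right)^{2} \right)} - 787 = \frac{1}{3} - 787 = - \frac{2360}{3}$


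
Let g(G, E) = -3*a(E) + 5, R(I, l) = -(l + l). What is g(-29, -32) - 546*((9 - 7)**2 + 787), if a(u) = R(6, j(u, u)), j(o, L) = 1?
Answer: -431875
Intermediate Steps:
R(I, l) = -2*l
a(u) = -2 (a(u) = -2*1 = -2)
g(G, E) = 11 (g(G, E) = -3*(-2) + 5 = 6 + 5 = 11)
g(-29, -32) - 546*((9 - 7)**2 + 787) = 11 - 546*((9 - 7)**2 + 787) = 11 - 546*(2**2 + 787) = 11 - 546*(4 + 787) = 11 - 546*791 = 11 - 431886 = -431875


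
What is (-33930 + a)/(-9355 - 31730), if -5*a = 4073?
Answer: 15793/18675 ≈ 0.84568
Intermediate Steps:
a = -4073/5 (a = -⅕*4073 = -4073/5 ≈ -814.60)
(-33930 + a)/(-9355 - 31730) = (-33930 - 4073/5)/(-9355 - 31730) = -173723/5/(-41085) = -173723/5*(-1/41085) = 15793/18675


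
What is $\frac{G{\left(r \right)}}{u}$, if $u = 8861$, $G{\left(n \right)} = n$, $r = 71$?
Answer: $\frac{71}{8861} \approx 0.0080126$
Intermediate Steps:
$\frac{G{\left(r \right)}}{u} = \frac{71}{8861}$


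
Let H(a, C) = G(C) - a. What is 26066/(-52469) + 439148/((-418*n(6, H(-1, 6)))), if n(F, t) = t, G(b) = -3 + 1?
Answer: 11515380412/10966021 ≈ 1050.1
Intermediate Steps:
G(b) = -2
H(a, C) = -2 - a
26066/(-52469) + 439148/((-418*n(6, H(-1, 6)))) = 26066/(-52469) + 439148/((-418*(-2 - 1*(-1)))) = 26066*(-1/52469) + 439148/((-418*(-2 + 1))) = -26066/52469 + 439148/((-418*(-1))) = -26066/52469 + 439148/418 = -26066/52469 + 439148*(1/418) = -26066/52469 + 219574/209 = 11515380412/10966021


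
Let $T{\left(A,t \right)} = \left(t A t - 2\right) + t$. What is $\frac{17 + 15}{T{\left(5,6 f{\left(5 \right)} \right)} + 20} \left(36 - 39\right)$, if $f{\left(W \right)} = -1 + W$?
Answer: $- \frac{16}{487} \approx -0.032854$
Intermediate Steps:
$T{\left(A,t \right)} = -2 + t + A t^{2}$ ($T{\left(A,t \right)} = \left(A t t - 2\right) + t = \left(A t^{2} - 2\right) + t = \left(-2 + A t^{2}\right) + t = -2 + t + A t^{2}$)
$\frac{17 + 15}{T{\left(5,6 f{\left(5 \right)} \right)} + 20} \left(36 - 39\right) = \frac{17 + 15}{\left(-2 + 6 \left(-1 + 5\right) + 5 \left(6 \left(-1 + 5\right)\right)^{2}\right) + 20} \left(36 - 39\right) = \frac{32}{\left(-2 + 6 \cdot 4 + 5 \left(6 \cdot 4\right)^{2}\right) + 20} \left(-3\right) = \frac{32}{\left(-2 + 24 + 5 \cdot 24^{2}\right) + 20} \left(-3\right) = \frac{32}{\left(-2 + 24 + 5 \cdot 576\right) + 20} \left(-3\right) = \frac{32}{\left(-2 + 24 + 2880\right) + 20} \left(-3\right) = \frac{32}{2902 + 20} \left(-3\right) = \frac{32}{2922} \left(-3\right) = 32 \cdot \frac{1}{2922} \left(-3\right) = \frac{16}{1461} \left(-3\right) = - \frac{16}{487}$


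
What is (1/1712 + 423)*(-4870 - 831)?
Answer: -4128533077/1712 ≈ -2.4115e+6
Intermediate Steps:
(1/1712 + 423)*(-4870 - 831) = (1/1712 + 423)*(-5701) = (724177/1712)*(-5701) = -4128533077/1712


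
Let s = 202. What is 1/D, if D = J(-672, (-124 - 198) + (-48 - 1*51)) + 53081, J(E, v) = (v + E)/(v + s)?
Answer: 219/11625832 ≈ 1.8837e-5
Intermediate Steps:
J(E, v) = (E + v)/(202 + v) (J(E, v) = (v + E)/(v + 202) = (E + v)/(202 + v))
D = 11625832/219 (D = (-672 + ((-124 - 198) + (-48 - 1*51)))/(202 + ((-124 - 198) + (-48 - 1*51))) + 53081 = (-672 + (-322 + (-48 - 51)))/(202 + (-322 + (-48 - 51))) + 53081 = (-672 + (-322 - 99))/(202 + (-322 - 99)) + 53081 = (-672 - 421)/(202 - 421) + 53081 = -1093/(-219) + 53081 = -1/219*(-1093) + 53081 = 1093/219 + 53081 = 11625832/219 ≈ 53086.)
1/D = 1/(11625832/219) = 219/11625832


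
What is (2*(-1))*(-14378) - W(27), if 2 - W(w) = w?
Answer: 28781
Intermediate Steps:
W(w) = 2 - w
(2*(-1))*(-14378) - W(27) = (2*(-1))*(-14378) - (2 - 1*27) = -2*(-14378) - (2 - 27) = 28756 - 1*(-25) = 28756 + 25 = 28781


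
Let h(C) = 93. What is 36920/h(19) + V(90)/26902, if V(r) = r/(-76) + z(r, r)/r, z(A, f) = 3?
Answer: 15726010772/39613195 ≈ 396.99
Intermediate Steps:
V(r) = 3/r - r/76 (V(r) = r/(-76) + 3/r = r*(-1/76) + 3/r = -r/76 + 3/r = 3/r - r/76)
36920/h(19) + V(90)/26902 = 36920/93 + (3/90 - 1/76*90)/26902 = 36920*(1/93) + (3*(1/90) - 45/38)*(1/26902) = 36920/93 + (1/30 - 45/38)*(1/26902) = 36920/93 - 328/285*1/26902 = 36920/93 - 164/3833535 = 15726010772/39613195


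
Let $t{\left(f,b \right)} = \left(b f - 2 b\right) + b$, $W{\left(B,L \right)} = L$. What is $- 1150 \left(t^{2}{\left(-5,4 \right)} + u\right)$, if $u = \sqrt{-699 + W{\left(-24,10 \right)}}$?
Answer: $-662400 - 1150 i \sqrt{689} \approx -6.624 \cdot 10^{5} - 30186.0 i$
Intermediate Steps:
$t{\left(f,b \right)} = - b + b f$ ($t{\left(f,b \right)} = \left(- 2 b + b f\right) + b = - b + b f$)
$u = i \sqrt{689}$ ($u = \sqrt{-699 + 10} = \sqrt{-689} = i \sqrt{689} \approx 26.249 i$)
$- 1150 \left(t^{2}{\left(-5,4 \right)} + u\right) = - 1150 \left(\left(4 \left(-1 - 5\right)\right)^{2} + i \sqrt{689}\right) = - 1150 \left(\left(4 \left(-6\right)\right)^{2} + i \sqrt{689}\right) = - 1150 \left(\left(-24\right)^{2} + i \sqrt{689}\right) = - 1150 \left(576 + i \sqrt{689}\right) = -662400 - 1150 i \sqrt{689}$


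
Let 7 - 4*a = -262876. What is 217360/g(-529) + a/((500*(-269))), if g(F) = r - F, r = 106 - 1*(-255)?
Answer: 11670571413/47882000 ≈ 243.74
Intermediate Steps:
a = 262883/4 (a = 7/4 - ¼*(-262876) = 7/4 + 65719 = 262883/4 ≈ 65721.)
r = 361 (r = 106 + 255 = 361)
g(F) = 361 - F
217360/g(-529) + a/((500*(-269))) = 217360/(361 - 1*(-529)) + 262883/(4*((500*(-269)))) = 217360/(361 + 529) + (262883/4)/(-134500) = 217360/890 + (262883/4)*(-1/134500) = 217360*(1/890) - 262883/538000 = 21736/89 - 262883/538000 = 11670571413/47882000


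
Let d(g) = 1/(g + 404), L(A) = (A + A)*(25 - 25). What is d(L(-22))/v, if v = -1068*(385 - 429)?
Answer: 1/18984768 ≈ 5.2674e-8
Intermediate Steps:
L(A) = 0 (L(A) = (2*A)*0 = 0)
d(g) = 1/(404 + g)
v = 46992 (v = -1068*(-44) = 46992)
d(L(-22))/v = 1/((404 + 0)*46992) = (1/46992)/404 = (1/404)*(1/46992) = 1/18984768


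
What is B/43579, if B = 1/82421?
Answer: 1/3591824759 ≈ 2.7841e-10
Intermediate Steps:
B = 1/82421 ≈ 1.2133e-5
B/43579 = (1/82421)/43579 = (1/82421)*(1/43579) = 1/3591824759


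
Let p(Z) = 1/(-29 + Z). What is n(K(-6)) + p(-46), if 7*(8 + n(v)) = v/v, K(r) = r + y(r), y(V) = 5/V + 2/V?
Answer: -4132/525 ≈ -7.8705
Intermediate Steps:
y(V) = 7/V
K(r) = r + 7/r
n(v) = -55/7 (n(v) = -8 + (v/v)/7 = -8 + (1/7)*1 = -8 + 1/7 = -55/7)
n(K(-6)) + p(-46) = -55/7 + 1/(-29 - 46) = -55/7 + 1/(-75) = -55/7 - 1/75 = -4132/525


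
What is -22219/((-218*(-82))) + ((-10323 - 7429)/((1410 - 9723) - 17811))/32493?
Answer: -673579181827/541928261844 ≈ -1.2429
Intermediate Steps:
-22219/((-218*(-82))) + ((-10323 - 7429)/((1410 - 9723) - 17811))/32493 = -22219/17876 - 17752/(-8313 - 17811)*(1/32493) = -22219*1/17876 - 17752/(-26124)*(1/32493) = -22219/17876 - 17752*(-1/26124)*(1/32493) = -22219/17876 + (634/933)*(1/32493) = -22219/17876 + 634/30315969 = -673579181827/541928261844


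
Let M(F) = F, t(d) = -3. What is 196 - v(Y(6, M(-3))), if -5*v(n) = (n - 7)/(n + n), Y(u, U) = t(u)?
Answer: 589/3 ≈ 196.33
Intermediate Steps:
Y(u, U) = -3
v(n) = -(-7 + n)/(10*n) (v(n) = -(n - 7)/(5*(n + n)) = -(-7 + n)/(5*(2*n)) = -(-7 + n)*1/(2*n)/5 = -(-7 + n)/(10*n))
196 - v(Y(6, M(-3))) = 196 - (7 - 1*(-3))/(10*(-3)) = 196 - (-1)*(7 + 3)/(10*3) = 196 - (-1)*10/(10*3) = 196 - 1*(-1/3) = 196 + 1/3 = 589/3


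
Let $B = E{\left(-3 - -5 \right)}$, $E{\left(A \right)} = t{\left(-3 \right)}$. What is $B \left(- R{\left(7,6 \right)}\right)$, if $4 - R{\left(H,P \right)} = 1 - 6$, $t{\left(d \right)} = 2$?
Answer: $-18$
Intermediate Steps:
$R{\left(H,P \right)} = 9$ ($R{\left(H,P \right)} = 4 - \left(1 - 6\right) = 4 - -5 = 4 + 5 = 9$)
$E{\left(A \right)} = 2$
$B = 2$
$B \left(- R{\left(7,6 \right)}\right) = 2 \left(\left(-1\right) 9\right) = 2 \left(-9\right) = -18$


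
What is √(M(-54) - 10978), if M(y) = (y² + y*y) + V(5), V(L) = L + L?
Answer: 4*I*√321 ≈ 71.666*I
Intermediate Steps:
V(L) = 2*L
M(y) = 10 + 2*y² (M(y) = (y² + y*y) + 2*5 = (y² + y²) + 10 = 2*y² + 10 = 10 + 2*y²)
√(M(-54) - 10978) = √((10 + 2*(-54)²) - 10978) = √((10 + 2*2916) - 10978) = √((10 + 5832) - 10978) = √(5842 - 10978) = √(-5136) = 4*I*√321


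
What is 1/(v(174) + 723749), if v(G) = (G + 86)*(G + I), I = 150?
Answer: 1/807989 ≈ 1.2376e-6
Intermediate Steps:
v(G) = (86 + G)*(150 + G) (v(G) = (G + 86)*(G + 150) = (86 + G)*(150 + G))
1/(v(174) + 723749) = 1/((12900 + 174² + 236*174) + 723749) = 1/((12900 + 30276 + 41064) + 723749) = 1/(84240 + 723749) = 1/807989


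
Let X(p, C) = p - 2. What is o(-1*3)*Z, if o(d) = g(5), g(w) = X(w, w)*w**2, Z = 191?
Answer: 14325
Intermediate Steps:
X(p, C) = -2 + p
g(w) = w**2*(-2 + w) (g(w) = (-2 + w)*w**2 = w**2*(-2 + w))
o(d) = 75 (o(d) = 5**2*(-2 + 5) = 25*3 = 75)
o(-1*3)*Z = 75*191 = 14325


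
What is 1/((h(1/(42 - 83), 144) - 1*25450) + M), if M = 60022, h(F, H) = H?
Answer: 1/34716 ≈ 2.8805e-5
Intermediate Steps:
1/((h(1/(42 - 83), 144) - 1*25450) + M) = 1/((144 - 1*25450) + 60022) = 1/((144 - 25450) + 60022) = 1/(-25306 + 60022) = 1/34716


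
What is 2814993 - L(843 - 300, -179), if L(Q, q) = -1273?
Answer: 2816266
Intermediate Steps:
2814993 - L(843 - 300, -179) = 2814993 - 1*(-1273) = 2814993 + 1273 = 2816266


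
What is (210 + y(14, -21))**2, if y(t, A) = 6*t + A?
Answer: 74529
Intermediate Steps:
y(t, A) = A + 6*t
(210 + y(14, -21))**2 = (210 + (-21 + 6*14))**2 = (210 + (-21 + 84))**2 = (210 + 63)**2 = 273**2 = 74529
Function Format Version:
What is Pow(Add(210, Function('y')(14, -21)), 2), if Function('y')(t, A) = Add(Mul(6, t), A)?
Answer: 74529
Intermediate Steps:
Function('y')(t, A) = Add(A, Mul(6, t))
Pow(Add(210, Function('y')(14, -21)), 2) = Pow(Add(210, Add(-21, Mul(6, 14))), 2) = Pow(Add(210, Add(-21, 84)), 2) = Pow(Add(210, 63), 2) = Pow(273, 2) = 74529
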